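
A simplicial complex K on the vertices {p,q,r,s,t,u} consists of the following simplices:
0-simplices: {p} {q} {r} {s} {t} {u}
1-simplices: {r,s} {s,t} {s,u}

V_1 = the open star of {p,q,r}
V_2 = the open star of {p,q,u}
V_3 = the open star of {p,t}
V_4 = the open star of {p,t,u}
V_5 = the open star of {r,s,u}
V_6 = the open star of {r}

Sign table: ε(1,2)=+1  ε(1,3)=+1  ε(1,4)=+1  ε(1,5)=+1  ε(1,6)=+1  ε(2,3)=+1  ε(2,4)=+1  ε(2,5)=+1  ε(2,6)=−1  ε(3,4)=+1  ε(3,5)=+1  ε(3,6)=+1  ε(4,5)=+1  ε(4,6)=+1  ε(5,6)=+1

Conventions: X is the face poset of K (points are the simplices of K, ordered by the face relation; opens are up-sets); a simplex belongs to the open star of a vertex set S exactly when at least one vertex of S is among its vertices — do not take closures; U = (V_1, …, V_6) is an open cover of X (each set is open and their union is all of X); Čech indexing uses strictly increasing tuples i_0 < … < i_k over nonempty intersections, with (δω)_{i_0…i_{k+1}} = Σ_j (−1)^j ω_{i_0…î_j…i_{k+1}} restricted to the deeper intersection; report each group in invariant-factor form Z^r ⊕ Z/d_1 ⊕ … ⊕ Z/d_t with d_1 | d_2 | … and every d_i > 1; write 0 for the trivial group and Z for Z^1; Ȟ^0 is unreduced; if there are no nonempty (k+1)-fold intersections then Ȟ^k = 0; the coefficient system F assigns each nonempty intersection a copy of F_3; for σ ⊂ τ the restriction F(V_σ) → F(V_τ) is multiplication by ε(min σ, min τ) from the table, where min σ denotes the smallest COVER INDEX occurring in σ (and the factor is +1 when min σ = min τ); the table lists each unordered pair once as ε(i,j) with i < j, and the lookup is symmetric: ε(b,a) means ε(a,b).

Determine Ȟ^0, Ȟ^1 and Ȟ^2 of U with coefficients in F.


nerve simplices:
  V1={{p},{q},{r},{r,s}} V2={{p},{q},{u},{s,u}} V3={{p},{t},{s,t}} V4={{p},{t},{u},{s,t},{s,u}} V5={{r},{s},{u},{r,s},{s,t},{s,u}} V6={{r},{r,s}}
  V12={{p},{q}} V13={{p}} V14={{p}} V15={{r},{r,s}} V16={{r},{r,s}} V23={{p}} V24={{p},{u},{s,u}} V25={{u},{s,u}} V34={{p},{t},{s,t}} V35={{s,t}} V45={{u},{s,t},{s,u}} V56={{r},{r,s}}
  V123={{p}} V124={{p}} V134={{p}} V156={{r},{r,s}} V234={{p}} V245={{u},{s,u}} V345={{s,t}}
  V1234={{p}}
C dims 6,12,7,1; δ0: rk_F3 5; δ1: rk_F3 6; δ2: rk_F3 1
degree 0: 6−5−0 = 1 → Ȟ^0 ≅ Z/3
degree 1: 12−6−5 = 1 → Ȟ^1 ≅ Z/3
degree 2: 7−1−6 = 0 → Ȟ^2 ≅ 0

Ȟ^0(U;F) ≅ Z/3; Ȟ^1(U;F) ≅ Z/3; Ȟ^2(U;F) ≅ 0


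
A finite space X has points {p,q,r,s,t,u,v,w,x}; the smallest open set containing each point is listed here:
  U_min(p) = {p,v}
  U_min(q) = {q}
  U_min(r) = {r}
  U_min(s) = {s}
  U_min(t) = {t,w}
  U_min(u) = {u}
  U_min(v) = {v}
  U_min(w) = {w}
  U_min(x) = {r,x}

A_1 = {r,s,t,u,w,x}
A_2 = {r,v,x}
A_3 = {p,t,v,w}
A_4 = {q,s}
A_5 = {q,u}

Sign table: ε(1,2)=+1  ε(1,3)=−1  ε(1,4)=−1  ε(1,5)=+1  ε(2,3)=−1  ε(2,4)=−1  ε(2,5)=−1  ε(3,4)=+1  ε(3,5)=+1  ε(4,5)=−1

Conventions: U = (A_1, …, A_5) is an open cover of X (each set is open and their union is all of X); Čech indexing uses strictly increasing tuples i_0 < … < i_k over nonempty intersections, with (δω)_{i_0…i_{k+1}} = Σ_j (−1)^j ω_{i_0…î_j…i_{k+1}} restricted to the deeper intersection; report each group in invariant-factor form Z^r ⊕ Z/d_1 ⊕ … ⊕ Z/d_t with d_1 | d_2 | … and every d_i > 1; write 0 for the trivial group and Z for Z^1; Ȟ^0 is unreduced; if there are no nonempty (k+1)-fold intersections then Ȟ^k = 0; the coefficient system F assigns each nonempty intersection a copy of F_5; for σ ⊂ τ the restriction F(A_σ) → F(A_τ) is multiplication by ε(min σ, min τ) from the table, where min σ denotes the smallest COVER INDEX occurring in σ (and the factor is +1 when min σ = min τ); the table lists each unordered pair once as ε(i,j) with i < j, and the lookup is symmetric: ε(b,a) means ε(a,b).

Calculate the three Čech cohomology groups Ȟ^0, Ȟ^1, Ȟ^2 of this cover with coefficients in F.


Ȟ^0 ≅ Z/5; Ȟ^1 ≅ Z/5 ⊕ Z/5; Ȟ^2 ≅ 0

nonempty overlaps:
  A12={r,x} A13={t,w} A14={s} A15={u} A23={v} A45={q}
C dims 5,6; δ0: rk_F5 4
degree 0: 5−4−0 = 1 → Ȟ^0 ≅ Z/5
degree 1: 6−0−4 = 2 → Ȟ^1 ≅ Z/5 ⊕ Z/5
degree 2: 0−0−0 = 0 → Ȟ^2 ≅ 0


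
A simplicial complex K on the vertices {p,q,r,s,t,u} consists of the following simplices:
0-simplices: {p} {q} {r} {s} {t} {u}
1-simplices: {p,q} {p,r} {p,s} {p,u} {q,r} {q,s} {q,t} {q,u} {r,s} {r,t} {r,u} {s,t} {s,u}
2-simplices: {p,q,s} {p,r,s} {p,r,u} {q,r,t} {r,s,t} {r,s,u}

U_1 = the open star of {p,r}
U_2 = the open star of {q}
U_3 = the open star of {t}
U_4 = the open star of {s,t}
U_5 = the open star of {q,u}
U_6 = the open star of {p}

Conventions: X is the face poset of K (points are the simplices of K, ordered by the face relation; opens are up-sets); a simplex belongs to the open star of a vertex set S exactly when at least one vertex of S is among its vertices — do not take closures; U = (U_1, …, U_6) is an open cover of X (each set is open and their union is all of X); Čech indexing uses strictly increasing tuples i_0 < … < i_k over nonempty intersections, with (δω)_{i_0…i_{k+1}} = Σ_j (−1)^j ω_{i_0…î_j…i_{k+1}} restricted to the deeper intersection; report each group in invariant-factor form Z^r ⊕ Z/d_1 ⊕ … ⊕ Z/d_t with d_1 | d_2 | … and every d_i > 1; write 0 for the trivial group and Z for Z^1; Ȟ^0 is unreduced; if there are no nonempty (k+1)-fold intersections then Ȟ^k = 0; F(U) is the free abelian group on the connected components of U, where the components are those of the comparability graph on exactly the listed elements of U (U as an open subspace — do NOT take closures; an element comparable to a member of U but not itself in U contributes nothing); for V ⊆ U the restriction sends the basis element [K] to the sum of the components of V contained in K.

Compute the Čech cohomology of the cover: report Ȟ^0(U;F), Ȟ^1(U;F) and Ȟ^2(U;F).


nerve simplices:
  U1={{p},{r},{p,q},{p,r},{p,s},{p,u},{q,r},{r,s},{r,t},{r,u},{p,q,s},{p,r,s},{p,r,u},{q,r,t},{r,s,t},{r,s,u}} U2={{q},{p,q},{q,r},{q,s},{q,t},{q,u},{p,q,s},{q,r,t}} U3={{t},{q,t},{r,t},{s,t},{q,r,t},{r,s,t}} U4={{s},{t},{p,s},{q,s},{q,t},{r,s},{r,t},{s,t},{s,u},{p,q,s},{p,r,s},{q,r,t},{r,s,t},{r,s,u}} U5={{q},{u},{p,q},{p,u},{q,r},{q,s},{q,t},{q,u},{r,u},{s,u},{p,q,s},{p,r,u},{q,r,t},{r,s,u}} U6={{p},{p,q},{p,r},{p,s},{p,u},{p,q,s},{p,r,s},{p,r,u}}
  U12={{p,q},{q,r},{p,q,s},{q,r,t}} U13={{r,t},{q,r,t},{r,s,t}} U14={{p,s},{r,s},{r,t},{p,q,s},{p,r,s},{q,r,t},{r,s,t},{r,s,u}} U15={{p,q},{p,u},{q,r},{r,u},{p,q,s},{p,r,u},{q,r,t},{r,s,u}} U16={{p},{p,q},{p,r},{p,s},{p,u},{p,q,s},{p,r,s},{p,r,u}} U23={{q,t},{q,r,t}} U24={{q,s},{q,t},{p,q,s},{q,r,t}} U25={{q},{p,q},{q,r},{q,s},{q,t},{q,u},{p,q,s},{q,r,t}} U26={{p,q},{p,q,s}} U34={{t},{q,t},{r,t},{s,t},{q,r,t},{r,s,t}} U35={{q,t},{q,r,t}} U45={{q,s},{q,t},{s,u},{p,q,s},{q,r,t},{r,s,u}} U46={{p,s},{p,q,s},{p,r,s}} U56={{p,q},{p,u},{p,q,s},{p,r,u}}
  U123={{q,r,t}} U124={{p,q,s},{q,r,t}} U125={{p,q},{q,r},{p,q,s},{q,r,t}} U126={{p,q},{p,q,s}} U134={{r,t},{q,r,t},{r,s,t}} U135={{q,r,t}} U145={{p,q,s},{q,r,t},{r,s,u}} U146={{p,s},{p,q,s},{p,r,s}} U156={{p,q},{p,u},{p,q,s},{p,r,u}} U234={{q,t},{q,r,t}} U235={{q,t},{q,r,t}} U245={{q,s},{q,t},{p,q,s},{q,r,t}} U246={{p,q,s}} U256={{p,q},{p,q,s}} U345={{q,t},{q,r,t}} U456={{p,q,s}}
  U1234={{q,r,t}} U1235={{q,r,t}} U1245={{p,q,s},{q,r,t}} U1246={{p,q,s}} U1256={{p,q},{p,q,s}} U1345={{q,r,t}} U1456={{p,q,s}} U2345={{q,t},{q,r,t}} U2456={{p,q,s}}
  U12345={{q,r,t}} U12456={{p,q,s}}
components per intersection:
  U1: {{p},{r},{p,q},{p,r},{p,s},{p,u},{q,r},{r,s},{r,t},{r,u},{p,q,s},{p,r,s},{p,r,u},{q,r,t},{r,s,t},{r,s,u}}
  U2: {{q},{p,q},{q,r},{q,s},{q,t},{q,u},{p,q,s},{q,r,t}}
  U3: {{t},{q,t},{r,t},{s,t},{q,r,t},{r,s,t}}
  U4: {{s},{t},{p,s},{q,s},{q,t},{r,s},{r,t},{s,t},{s,u},{p,q,s},{p,r,s},{q,r,t},{r,s,t},{r,s,u}}
  U5: {{q},{u},{p,q},{p,u},{q,r},{q,s},{q,t},{q,u},{r,u},{s,u},{p,q,s},{p,r,u},{q,r,t},{r,s,u}}
  U6: {{p},{p,q},{p,r},{p,s},{p,u},{p,q,s},{p,r,s},{p,r,u}}
  U12: {{p,q},{p,q,s}} {{q,r},{q,r,t}}
  U13: {{r,t},{q,r,t},{r,s,t}}
  U14: {{p,s},{r,s},{r,t},{p,q,s},{p,r,s},{q,r,t},{r,s,t},{r,s,u}}
  U15: {{p,q},{p,q,s}} {{p,u},{r,u},{p,r,u},{r,s,u}} {{q,r},{q,r,t}}
  U16: {{p},{p,q},{p,r},{p,s},{p,u},{p,q,s},{p,r,s},{p,r,u}}
  U23: {{q,t},{q,r,t}}
  U24: {{q,s},{p,q,s}} {{q,t},{q,r,t}}
  U25: {{q},{p,q},{q,r},{q,s},{q,t},{q,u},{p,q,s},{q,r,t}}
  U26: {{p,q},{p,q,s}}
  U34: {{t},{q,t},{r,t},{s,t},{q,r,t},{r,s,t}}
  U35: {{q,t},{q,r,t}}
  U45: {{q,s},{p,q,s}} {{q,t},{q,r,t}} {{s,u},{r,s,u}}
  U46: {{p,s},{p,q,s},{p,r,s}}
  U56: {{p,q},{p,q,s}} {{p,u},{p,r,u}}
  U123: {{q,r,t}}
  U124: {{p,q,s}} {{q,r,t}}
  U125: {{p,q},{p,q,s}} {{q,r},{q,r,t}}
  U126: {{p,q},{p,q,s}}
  U134: {{r,t},{q,r,t},{r,s,t}}
  U135: {{q,r,t}}
  U145: {{p,q,s}} {{q,r,t}} {{r,s,u}}
  U146: {{p,s},{p,q,s},{p,r,s}}
  U156: {{p,q},{p,q,s}} {{p,u},{p,r,u}}
  U234: {{q,t},{q,r,t}}
  U235: {{q,t},{q,r,t}}
  U245: {{q,s},{p,q,s}} {{q,t},{q,r,t}}
  U246: {{p,q,s}}
  U256: {{p,q},{p,q,s}}
  U345: {{q,t},{q,r,t}}
  U456: {{p,q,s}}
  U1234: {{q,r,t}}
  U1235: {{q,r,t}}
  U1245: {{p,q,s}} {{q,r,t}}
  U1246: {{p,q,s}}
  U1256: {{p,q},{p,q,s}}
  U1345: {{q,r,t}}
  U1456: {{p,q,s}}
  U2345: {{q,t},{q,r,t}}
  U2456: {{p,q,s}}
  U12345: {{q,r,t}}
  U12456: {{p,q,s}}
C dims 6,21,22,10; δ0: rk 5, SNF 1^5; δ1: rk 14, SNF 1^14; δ2: rk 8, SNF 1^8
degree 0: 6−5−0 = 1 → Ȟ^0 ≅ Z
degree 1: 21−14−5 = 2 → Ȟ^1 ≅ Z^2
degree 2: 22−8−14 = 0 → Ȟ^2 ≅ 0

Ȟ^0(U;F) ≅ Z, Ȟ^1(U;F) ≅ Z^2, Ȟ^2(U;F) ≅ 0


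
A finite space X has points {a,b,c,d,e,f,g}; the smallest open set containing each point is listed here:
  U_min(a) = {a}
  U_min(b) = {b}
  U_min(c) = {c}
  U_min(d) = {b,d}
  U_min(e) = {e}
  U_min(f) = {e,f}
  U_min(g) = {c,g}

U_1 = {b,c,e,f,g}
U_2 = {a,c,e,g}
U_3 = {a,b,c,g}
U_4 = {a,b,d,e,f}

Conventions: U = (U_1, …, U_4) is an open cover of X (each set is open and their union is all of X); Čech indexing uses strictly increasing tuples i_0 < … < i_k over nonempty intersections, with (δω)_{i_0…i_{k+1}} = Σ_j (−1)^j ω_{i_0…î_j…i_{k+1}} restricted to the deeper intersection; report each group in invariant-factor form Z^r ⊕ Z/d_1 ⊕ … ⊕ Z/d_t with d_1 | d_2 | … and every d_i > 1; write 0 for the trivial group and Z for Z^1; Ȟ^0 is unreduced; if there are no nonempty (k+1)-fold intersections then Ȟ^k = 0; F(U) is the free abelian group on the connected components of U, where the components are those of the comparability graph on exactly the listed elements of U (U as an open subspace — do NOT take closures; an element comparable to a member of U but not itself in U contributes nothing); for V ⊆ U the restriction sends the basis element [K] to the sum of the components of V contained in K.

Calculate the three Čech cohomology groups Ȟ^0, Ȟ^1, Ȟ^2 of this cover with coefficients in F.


Ȟ^0(U;F) ≅ Z^4; Ȟ^1(U;F) ≅ 0; Ȟ^2(U;F) ≅ 0

nonempty intersections:
  U12={c,e,g} U13={b,c,g} U14={b,e,f} U23={a,c,g} U24={a,e} U34={a,b}
  U123={c,g} U124={e} U134={b} U234={a}
components per intersection:
  U1: {b} {c,g} {e,f}
  U2: {a} {c,g} {e}
  U3: {a} {b} {c,g}
  U4: {a} {b,d} {e,f}
  U12: {c,g} {e}
  U13: {b} {c,g}
  U14: {b} {e,f}
  U23: {a} {c,g}
  U24: {a} {e}
  U34: {a} {b}
  U123: {c,g}
  U124: {e}
  U134: {b}
  U234: {a}
C dims 12,12,4; δ0: rk 8, SNF 1^8; δ1: rk 4, SNF 1^4
Ȟ^0: (12−8)−0=4 ⇒ Z^4
Ȟ^1: (12−4)−8=0 ⇒ 0
Ȟ^2: (4−0)−4=0 ⇒ 0


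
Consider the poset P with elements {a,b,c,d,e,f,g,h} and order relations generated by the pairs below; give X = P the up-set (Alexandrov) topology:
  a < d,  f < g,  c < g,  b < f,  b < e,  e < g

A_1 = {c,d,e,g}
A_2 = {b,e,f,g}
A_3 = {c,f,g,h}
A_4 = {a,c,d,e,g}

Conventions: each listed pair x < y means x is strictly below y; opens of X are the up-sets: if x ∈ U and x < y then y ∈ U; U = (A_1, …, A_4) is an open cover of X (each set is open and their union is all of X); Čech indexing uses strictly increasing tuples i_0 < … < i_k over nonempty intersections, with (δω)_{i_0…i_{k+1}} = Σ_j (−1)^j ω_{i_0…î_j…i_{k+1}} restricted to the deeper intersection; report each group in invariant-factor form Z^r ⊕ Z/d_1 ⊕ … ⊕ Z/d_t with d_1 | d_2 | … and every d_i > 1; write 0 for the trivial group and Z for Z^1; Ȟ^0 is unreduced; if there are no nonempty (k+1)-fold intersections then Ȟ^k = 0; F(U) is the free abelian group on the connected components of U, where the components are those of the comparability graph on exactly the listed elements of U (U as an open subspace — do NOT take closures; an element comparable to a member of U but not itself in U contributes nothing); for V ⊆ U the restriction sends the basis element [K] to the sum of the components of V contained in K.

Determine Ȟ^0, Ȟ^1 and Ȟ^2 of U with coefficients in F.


nerve of the cover:
  A12={e,g} A13={c,g} A14={c,d,e,g} A23={f,g} A24={e,g} A34={c,g}
  A123={g} A124={e,g} A134={c,g} A234={g}
  A1234={g}
components per intersection:
  A1: {c,e,g} {d}
  A2: {b,e,f,g}
  A3: {c,f,g} {h}
  A4: {a,d} {c,e,g}
  A12: {e,g}
  A13: {c,g}
  A14: {c,e,g} {d}
  A23: {f,g}
  A24: {e,g}
  A34: {c,g}
  A123: {g}
  A124: {e,g}
  A134: {c,g}
  A234: {g}
  A1234: {g}
C dims 7,7,4,1; δ0: rk 4, SNF 1^4; δ1: rk 3, SNF 1^3; δ2: rk 1, SNF 1^1
Ȟ^0 = (7 − 4) − 0 = 3, so Ȟ^0 ≅ Z^3
Ȟ^1 = (7 − 3) − 4 = 0, so Ȟ^1 ≅ 0
Ȟ^2 = (4 − 1) − 3 = 0, so Ȟ^2 ≅ 0

Ȟ^0 ≅ Z^3; Ȟ^1 ≅ 0; Ȟ^2 ≅ 0


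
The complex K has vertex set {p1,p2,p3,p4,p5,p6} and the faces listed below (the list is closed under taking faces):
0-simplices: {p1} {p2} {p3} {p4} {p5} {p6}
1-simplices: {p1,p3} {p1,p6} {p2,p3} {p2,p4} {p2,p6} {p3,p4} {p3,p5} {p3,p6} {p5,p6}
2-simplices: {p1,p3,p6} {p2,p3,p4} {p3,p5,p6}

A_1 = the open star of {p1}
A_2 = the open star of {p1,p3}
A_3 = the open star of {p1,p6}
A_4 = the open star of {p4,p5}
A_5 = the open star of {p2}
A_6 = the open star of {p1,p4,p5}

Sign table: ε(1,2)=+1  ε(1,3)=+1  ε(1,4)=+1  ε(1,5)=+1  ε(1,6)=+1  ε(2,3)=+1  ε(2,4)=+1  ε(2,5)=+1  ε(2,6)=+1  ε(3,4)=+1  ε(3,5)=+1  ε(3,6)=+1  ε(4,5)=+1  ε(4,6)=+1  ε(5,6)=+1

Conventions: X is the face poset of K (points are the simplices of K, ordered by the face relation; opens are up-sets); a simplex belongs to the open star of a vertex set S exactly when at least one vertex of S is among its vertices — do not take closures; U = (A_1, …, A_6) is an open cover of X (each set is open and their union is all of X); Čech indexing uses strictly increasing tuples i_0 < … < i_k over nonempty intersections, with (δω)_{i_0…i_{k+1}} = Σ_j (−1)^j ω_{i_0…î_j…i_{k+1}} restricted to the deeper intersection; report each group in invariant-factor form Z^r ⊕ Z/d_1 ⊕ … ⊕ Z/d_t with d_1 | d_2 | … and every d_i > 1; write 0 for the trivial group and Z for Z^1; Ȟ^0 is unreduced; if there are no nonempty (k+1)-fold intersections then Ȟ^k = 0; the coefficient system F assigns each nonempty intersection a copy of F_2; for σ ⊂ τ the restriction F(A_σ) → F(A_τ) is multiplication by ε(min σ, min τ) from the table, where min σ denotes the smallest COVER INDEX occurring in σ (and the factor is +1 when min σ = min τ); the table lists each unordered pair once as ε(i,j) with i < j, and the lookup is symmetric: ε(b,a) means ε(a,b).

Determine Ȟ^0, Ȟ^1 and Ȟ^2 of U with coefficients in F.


intersection data:
  A1={{p1},{p1,p3},{p1,p6},{p1,p3,p6}} A2={{p1},{p3},{p1,p3},{p1,p6},{p2,p3},{p3,p4},{p3,p5},{p3,p6},{p1,p3,p6},{p2,p3,p4},{p3,p5,p6}} A3={{p1},{p6},{p1,p3},{p1,p6},{p2,p6},{p3,p6},{p5,p6},{p1,p3,p6},{p3,p5,p6}} A4={{p4},{p5},{p2,p4},{p3,p4},{p3,p5},{p5,p6},{p2,p3,p4},{p3,p5,p6}} A5={{p2},{p2,p3},{p2,p4},{p2,p6},{p2,p3,p4}} A6={{p1},{p4},{p5},{p1,p3},{p1,p6},{p2,p4},{p3,p4},{p3,p5},{p5,p6},{p1,p3,p6},{p2,p3,p4},{p3,p5,p6}}
  A12={{p1},{p1,p3},{p1,p6},{p1,p3,p6}} A13={{p1},{p1,p3},{p1,p6},{p1,p3,p6}} A16={{p1},{p1,p3},{p1,p6},{p1,p3,p6}} A23={{p1},{p1,p3},{p1,p6},{p3,p6},{p1,p3,p6},{p3,p5,p6}} A24={{p3,p4},{p3,p5},{p2,p3,p4},{p3,p5,p6}} A25={{p2,p3},{p2,p3,p4}} A26={{p1},{p1,p3},{p1,p6},{p3,p4},{p3,p5},{p1,p3,p6},{p2,p3,p4},{p3,p5,p6}} A34={{p5,p6},{p3,p5,p6}} A35={{p2,p6}} A36={{p1},{p1,p3},{p1,p6},{p5,p6},{p1,p3,p6},{p3,p5,p6}} A45={{p2,p4},{p2,p3,p4}} A46={{p4},{p5},{p2,p4},{p3,p4},{p3,p5},{p5,p6},{p2,p3,p4},{p3,p5,p6}} A56={{p2,p4},{p2,p3,p4}}
  A123={{p1},{p1,p3},{p1,p6},{p1,p3,p6}} A126={{p1},{p1,p3},{p1,p6},{p1,p3,p6}} A136={{p1},{p1,p3},{p1,p6},{p1,p3,p6}} A234={{p3,p5,p6}} A236={{p1},{p1,p3},{p1,p6},{p1,p3,p6},{p3,p5,p6}} A245={{p2,p3,p4}} A246={{p3,p4},{p3,p5},{p2,p3,p4},{p3,p5,p6}} A256={{p2,p3,p4}} A346={{p5,p6},{p3,p5,p6}} A456={{p2,p4},{p2,p3,p4}}
  A1236={{p1},{p1,p3},{p1,p6},{p1,p3,p6}} A2346={{p3,p5,p6}} A2456={{p2,p3,p4}}
C dims 6,13,10,3; δ0: rk_F2 5; δ1: rk_F2 7; δ2: rk_F2 3
Ȟ^0 = (6 − 5) − 0 = 1, so Ȟ^0 ≅ Z/2
Ȟ^1 = (13 − 7) − 5 = 1, so Ȟ^1 ≅ Z/2
Ȟ^2 = (10 − 3) − 7 = 0, so Ȟ^2 ≅ 0

Ȟ^0 = Z/2; Ȟ^1 = Z/2; Ȟ^2 = 0


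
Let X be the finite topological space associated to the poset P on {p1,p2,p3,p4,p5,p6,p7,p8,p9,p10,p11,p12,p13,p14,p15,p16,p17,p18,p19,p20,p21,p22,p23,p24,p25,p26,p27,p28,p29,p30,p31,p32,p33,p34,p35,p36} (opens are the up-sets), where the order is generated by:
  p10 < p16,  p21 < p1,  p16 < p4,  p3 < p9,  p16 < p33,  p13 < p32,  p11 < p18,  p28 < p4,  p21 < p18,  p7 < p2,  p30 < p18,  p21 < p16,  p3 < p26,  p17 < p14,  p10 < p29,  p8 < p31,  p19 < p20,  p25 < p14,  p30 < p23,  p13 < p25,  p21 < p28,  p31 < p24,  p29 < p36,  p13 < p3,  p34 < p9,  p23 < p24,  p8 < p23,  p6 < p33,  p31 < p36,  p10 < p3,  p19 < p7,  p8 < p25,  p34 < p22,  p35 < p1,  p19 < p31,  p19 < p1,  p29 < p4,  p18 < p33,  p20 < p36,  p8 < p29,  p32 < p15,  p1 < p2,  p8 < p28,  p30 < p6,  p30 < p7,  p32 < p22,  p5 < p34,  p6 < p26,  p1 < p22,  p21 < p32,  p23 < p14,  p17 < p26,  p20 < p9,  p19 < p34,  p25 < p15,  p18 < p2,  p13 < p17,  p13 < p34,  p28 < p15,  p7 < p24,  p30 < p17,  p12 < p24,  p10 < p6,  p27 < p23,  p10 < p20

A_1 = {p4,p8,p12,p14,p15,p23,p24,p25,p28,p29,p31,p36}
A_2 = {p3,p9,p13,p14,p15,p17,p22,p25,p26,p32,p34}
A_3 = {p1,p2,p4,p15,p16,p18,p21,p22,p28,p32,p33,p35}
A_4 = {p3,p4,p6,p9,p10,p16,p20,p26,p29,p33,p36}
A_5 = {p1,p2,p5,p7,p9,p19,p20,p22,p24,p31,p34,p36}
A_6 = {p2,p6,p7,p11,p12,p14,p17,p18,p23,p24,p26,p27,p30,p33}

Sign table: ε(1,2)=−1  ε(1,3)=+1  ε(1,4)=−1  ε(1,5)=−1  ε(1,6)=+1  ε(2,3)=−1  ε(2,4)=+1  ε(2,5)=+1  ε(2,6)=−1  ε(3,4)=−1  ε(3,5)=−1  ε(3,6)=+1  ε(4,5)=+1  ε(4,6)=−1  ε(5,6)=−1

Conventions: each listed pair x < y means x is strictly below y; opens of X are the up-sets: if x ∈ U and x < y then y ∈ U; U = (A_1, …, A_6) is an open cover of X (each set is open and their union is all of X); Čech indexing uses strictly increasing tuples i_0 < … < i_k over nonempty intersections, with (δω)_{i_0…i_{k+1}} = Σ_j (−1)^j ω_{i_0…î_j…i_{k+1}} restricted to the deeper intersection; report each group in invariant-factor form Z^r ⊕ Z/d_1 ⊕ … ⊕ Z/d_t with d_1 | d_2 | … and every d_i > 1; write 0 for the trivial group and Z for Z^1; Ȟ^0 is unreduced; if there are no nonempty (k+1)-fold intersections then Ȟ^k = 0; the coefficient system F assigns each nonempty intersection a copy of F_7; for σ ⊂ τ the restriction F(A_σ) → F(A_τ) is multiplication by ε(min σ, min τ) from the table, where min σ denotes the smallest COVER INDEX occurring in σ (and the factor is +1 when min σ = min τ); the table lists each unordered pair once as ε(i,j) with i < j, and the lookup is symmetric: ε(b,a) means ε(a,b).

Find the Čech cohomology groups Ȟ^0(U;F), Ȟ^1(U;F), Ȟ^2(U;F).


Ȟ^0 ≅ Z/7, Ȟ^1 ≅ 0, Ȟ^2 ≅ 0

cover nerve:
  A12={p14,p15,p25} A13={p4,p15,p28} A14={p4,p29,p36} A15={p24,p31,p36} A16={p12,p14,p23,p24} A23={p15,p22,p32} A24={p3,p9,p26} A25={p9,p22,p34} A26={p14,p17,p26} A34={p4,p16,p33} A35={p1,p2,p22} A36={p2,p18,p33} A45={p9,p20,p36} A46={p6,p26,p33} A56={p2,p7,p24}
  A123={p15} A126={p14} A134={p4} A145={p36} A156={p24} A235={p22} A245={p9} A246={p26} A346={p33} A356={p2}
C dims 6,15,10; δ0: rk_F7 5; δ1: rk_F7 10
Ȟ^0: (6−5)−0=1 ⇒ Z/7
Ȟ^1: (15−10)−5=0 ⇒ 0
Ȟ^2: (10−0)−10=0 ⇒ 0


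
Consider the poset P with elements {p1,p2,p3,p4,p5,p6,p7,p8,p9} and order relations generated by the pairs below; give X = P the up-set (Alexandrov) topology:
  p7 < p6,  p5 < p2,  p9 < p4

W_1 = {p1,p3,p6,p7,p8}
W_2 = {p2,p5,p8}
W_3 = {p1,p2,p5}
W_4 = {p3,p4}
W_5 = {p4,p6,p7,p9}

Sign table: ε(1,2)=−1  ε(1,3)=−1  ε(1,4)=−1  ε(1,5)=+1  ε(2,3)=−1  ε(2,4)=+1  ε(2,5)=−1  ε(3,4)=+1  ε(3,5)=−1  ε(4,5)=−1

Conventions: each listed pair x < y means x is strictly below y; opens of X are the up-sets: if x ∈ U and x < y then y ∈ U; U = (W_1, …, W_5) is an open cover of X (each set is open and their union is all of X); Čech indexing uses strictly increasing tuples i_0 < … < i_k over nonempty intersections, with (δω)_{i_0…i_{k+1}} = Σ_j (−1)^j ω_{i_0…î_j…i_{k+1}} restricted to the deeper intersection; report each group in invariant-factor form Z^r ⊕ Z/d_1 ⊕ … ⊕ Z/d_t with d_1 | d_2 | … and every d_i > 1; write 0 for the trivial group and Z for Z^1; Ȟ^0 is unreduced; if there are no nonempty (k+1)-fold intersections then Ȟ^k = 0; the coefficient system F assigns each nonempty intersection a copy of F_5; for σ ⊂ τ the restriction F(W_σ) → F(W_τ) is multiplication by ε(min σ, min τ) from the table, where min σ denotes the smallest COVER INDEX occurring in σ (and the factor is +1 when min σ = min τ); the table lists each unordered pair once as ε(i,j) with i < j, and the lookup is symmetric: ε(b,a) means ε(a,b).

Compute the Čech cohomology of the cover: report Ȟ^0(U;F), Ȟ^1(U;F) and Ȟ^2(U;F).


Ȟ^0 = 0,  Ȟ^1 = Z/5,  Ȟ^2 = 0

cover nerve:
  W12={p8} W13={p1} W14={p3} W15={p6,p7} W23={p2,p5} W45={p4}
C dims 5,6; δ0: rk_F5 5
Ȟ^0: (5−5)−0=0 ⇒ 0
Ȟ^1: (6−0)−5=1 ⇒ Z/5
Ȟ^2: (0−0)−0=0 ⇒ 0


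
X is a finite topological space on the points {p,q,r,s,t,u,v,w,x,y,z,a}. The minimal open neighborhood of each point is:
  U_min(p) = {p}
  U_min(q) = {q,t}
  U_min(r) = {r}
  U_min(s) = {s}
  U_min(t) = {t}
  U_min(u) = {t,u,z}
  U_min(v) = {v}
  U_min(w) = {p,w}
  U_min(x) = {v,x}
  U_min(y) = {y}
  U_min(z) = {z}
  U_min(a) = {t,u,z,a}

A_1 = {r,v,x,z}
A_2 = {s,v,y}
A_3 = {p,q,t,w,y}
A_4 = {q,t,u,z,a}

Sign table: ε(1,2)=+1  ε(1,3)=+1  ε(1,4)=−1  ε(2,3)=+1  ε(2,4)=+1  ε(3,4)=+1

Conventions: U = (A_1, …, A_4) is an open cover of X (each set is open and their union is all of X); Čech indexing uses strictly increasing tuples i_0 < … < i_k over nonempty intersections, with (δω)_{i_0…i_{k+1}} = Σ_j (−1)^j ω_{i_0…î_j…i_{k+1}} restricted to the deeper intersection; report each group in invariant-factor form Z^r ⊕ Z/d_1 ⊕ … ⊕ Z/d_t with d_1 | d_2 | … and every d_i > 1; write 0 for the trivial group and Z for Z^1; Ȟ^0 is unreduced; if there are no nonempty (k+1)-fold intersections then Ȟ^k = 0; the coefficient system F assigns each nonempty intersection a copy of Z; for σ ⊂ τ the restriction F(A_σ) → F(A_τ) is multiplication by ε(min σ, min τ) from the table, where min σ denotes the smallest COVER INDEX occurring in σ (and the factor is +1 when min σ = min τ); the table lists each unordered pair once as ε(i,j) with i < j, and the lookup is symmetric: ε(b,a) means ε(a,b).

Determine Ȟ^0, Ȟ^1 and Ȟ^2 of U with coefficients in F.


intersection data:
  A12={v} A14={z} A23={y} A34={q,t}
C dims 4,4; δ0: rk 4, SNF 1^3·2
Ȟ^0 = (4 − 4) − 0 = 0, so Ȟ^0 ≅ 0
Ȟ^1 = (4 − 0) − 4 = 0 plus torsion [2], so Ȟ^1 ≅ Z/2
Ȟ^2 = (0 − 0) − 0 = 0, so Ȟ^2 ≅ 0

Ȟ^0(U;F) ≅ 0; Ȟ^1(U;F) ≅ Z/2; Ȟ^2(U;F) ≅ 0


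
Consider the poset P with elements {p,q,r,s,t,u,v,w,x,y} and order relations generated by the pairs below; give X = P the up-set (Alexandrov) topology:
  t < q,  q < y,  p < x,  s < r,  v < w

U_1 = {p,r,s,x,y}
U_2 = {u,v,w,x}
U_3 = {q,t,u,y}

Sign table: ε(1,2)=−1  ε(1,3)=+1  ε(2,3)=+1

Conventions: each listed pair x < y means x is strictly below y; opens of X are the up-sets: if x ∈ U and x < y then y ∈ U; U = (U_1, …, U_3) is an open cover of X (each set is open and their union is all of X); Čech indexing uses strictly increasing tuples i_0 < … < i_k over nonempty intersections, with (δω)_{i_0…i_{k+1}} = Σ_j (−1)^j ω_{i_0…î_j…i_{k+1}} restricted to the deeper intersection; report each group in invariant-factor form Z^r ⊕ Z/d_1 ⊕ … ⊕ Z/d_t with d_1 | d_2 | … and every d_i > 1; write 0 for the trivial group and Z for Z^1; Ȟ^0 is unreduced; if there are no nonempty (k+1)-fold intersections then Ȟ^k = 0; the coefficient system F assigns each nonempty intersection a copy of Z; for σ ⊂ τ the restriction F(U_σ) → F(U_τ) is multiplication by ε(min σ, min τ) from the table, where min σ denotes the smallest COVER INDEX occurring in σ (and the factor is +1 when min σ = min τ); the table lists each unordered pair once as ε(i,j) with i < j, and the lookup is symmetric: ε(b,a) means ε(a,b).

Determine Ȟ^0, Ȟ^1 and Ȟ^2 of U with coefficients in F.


intersection data:
  U12={x} U13={y} U23={u}
C dims 3,3; δ0: rk 3, SNF 1^2·2
Ȟ^0 = (3 − 3) − 0 = 0, so Ȟ^0 ≅ 0
Ȟ^1 = (3 − 0) − 3 = 0 plus torsion [2], so Ȟ^1 ≅ Z/2
Ȟ^2 = (0 − 0) − 0 = 0, so Ȟ^2 ≅ 0

Ȟ^0 = 0, Ȟ^1 = Z/2 and Ȟ^2 = 0


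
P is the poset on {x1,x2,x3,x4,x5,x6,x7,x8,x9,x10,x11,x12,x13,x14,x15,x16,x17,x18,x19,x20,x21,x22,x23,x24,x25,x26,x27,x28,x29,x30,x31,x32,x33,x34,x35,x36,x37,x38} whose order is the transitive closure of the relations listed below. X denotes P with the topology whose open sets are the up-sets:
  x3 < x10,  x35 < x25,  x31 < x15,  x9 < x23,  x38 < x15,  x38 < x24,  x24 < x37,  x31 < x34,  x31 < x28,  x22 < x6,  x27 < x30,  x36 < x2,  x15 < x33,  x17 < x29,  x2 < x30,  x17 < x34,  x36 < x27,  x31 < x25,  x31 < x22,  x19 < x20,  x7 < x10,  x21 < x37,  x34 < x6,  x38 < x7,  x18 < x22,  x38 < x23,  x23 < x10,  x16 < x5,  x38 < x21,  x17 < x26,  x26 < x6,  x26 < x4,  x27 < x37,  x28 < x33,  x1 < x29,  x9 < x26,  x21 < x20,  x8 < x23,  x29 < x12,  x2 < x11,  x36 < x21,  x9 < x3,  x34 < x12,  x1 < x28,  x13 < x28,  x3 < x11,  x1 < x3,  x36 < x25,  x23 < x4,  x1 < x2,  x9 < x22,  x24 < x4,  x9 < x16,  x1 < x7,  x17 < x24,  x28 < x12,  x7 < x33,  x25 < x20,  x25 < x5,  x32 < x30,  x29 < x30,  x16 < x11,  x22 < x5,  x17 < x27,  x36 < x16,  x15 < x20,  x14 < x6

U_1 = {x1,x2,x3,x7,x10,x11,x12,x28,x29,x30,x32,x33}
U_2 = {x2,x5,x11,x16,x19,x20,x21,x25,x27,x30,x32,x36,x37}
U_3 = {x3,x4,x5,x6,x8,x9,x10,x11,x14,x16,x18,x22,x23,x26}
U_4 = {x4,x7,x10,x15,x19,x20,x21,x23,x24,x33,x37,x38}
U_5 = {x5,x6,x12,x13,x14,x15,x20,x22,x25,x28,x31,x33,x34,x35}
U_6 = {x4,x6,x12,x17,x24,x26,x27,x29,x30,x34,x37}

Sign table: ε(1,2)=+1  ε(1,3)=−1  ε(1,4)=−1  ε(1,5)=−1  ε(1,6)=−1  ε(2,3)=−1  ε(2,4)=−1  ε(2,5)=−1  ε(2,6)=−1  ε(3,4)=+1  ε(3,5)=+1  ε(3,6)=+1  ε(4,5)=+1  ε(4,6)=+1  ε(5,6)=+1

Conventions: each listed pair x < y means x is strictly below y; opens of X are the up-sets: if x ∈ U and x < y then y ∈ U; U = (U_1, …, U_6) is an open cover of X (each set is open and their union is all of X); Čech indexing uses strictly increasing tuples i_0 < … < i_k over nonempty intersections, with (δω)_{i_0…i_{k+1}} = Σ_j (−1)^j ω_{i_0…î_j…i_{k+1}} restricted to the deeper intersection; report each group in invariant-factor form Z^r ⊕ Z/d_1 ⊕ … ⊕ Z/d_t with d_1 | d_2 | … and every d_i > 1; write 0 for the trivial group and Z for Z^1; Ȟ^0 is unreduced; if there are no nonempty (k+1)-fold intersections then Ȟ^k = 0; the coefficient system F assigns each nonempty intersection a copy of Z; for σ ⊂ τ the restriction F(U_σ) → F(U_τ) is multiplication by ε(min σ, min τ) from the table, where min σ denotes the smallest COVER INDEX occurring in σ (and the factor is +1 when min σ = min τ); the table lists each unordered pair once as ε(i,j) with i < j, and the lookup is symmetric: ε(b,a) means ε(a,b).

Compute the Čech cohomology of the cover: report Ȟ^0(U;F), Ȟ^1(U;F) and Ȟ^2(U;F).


Ȟ^0 = Z, Ȟ^1 = 0, Ȟ^2 = Z/2

nonempty overlaps:
  U12={x2,x11,x30,x32} U13={x3,x10,x11} U14={x7,x10,x33} U15={x12,x28,x33} U16={x12,x29,x30} U23={x5,x11,x16} U24={x19,x20,x21,x37} U25={x5,x20,x25} U26={x27,x30,x37} U34={x4,x10,x23} U35={x5,x6,x14,x22} U36={x4,x6,x26} U45={x15,x20,x33} U46={x4,x24,x37} U56={x6,x12,x34}
  U123={x11} U126={x30} U134={x10} U145={x33} U156={x12} U235={x5} U245={x20} U246={x37} U346={x4} U356={x6}
C dims 6,15,10; δ0: rk 5, SNF 1^5; δ1: rk 10, SNF 1^9·2
degree 0: 6−5−0 = 1 → Ȟ^0 ≅ Z
degree 1: 15−10−5 = 0 → Ȟ^1 ≅ 0
degree 2: 10−0−10 = 0 plus torsion [2] → Ȟ^2 ≅ Z/2


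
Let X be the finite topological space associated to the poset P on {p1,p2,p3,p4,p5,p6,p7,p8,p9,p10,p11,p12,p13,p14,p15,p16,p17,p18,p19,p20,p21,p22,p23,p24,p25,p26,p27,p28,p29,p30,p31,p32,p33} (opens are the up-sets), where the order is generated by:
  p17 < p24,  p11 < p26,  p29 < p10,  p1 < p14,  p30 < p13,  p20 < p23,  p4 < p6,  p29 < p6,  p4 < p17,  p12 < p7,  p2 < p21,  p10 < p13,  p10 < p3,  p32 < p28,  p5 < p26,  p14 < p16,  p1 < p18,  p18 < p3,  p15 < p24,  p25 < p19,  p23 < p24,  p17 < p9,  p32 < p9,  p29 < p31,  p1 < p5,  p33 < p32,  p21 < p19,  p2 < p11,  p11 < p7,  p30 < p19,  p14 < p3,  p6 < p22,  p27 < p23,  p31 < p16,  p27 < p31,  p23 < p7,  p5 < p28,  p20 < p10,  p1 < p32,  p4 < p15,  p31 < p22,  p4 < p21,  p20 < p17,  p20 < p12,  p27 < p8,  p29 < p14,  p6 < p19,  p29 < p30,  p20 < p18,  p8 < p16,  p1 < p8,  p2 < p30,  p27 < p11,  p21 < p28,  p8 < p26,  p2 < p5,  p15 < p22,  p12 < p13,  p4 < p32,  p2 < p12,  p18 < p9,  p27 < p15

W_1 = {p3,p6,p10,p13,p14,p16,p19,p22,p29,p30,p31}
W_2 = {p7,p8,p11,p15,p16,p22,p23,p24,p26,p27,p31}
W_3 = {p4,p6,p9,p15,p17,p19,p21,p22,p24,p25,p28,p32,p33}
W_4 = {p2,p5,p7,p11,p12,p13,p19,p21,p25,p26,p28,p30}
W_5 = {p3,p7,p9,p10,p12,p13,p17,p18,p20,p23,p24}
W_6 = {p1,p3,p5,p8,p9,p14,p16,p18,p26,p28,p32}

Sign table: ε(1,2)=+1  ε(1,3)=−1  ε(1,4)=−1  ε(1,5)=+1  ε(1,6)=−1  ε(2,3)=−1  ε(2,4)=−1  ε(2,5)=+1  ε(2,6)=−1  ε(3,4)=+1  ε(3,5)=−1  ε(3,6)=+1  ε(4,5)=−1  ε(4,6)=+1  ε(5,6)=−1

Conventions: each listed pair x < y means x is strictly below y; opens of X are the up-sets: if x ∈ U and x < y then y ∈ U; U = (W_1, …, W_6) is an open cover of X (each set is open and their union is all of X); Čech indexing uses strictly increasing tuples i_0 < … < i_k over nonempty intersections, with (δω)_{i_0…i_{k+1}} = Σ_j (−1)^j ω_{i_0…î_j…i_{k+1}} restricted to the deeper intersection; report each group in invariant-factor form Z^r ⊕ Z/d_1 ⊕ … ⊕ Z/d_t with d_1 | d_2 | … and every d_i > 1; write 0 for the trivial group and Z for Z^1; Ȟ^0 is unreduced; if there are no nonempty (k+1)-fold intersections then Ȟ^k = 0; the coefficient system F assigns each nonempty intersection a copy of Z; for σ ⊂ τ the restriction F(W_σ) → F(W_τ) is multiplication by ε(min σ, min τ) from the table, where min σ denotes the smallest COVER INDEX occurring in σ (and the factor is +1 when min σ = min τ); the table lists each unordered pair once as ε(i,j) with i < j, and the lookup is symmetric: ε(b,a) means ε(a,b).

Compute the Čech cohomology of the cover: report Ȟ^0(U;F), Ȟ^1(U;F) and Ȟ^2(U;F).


intersection data:
  W12={p16,p22,p31} W13={p6,p19,p22} W14={p13,p19,p30} W15={p3,p10,p13} W16={p3,p14,p16} W23={p15,p22,p24} W24={p7,p11,p26} W25={p7,p23,p24} W26={p8,p16,p26} W34={p19,p21,p25,p28} W35={p9,p17,p24} W36={p9,p28,p32} W45={p7,p12,p13} W46={p5,p26,p28} W56={p3,p9,p18}
  W123={p22} W126={p16} W134={p19} W145={p13} W156={p3} W235={p24} W245={p7} W246={p26} W346={p28} W356={p9}
C dims 6,15,10; δ0: rk 5, SNF 1^5; δ1: rk 10, SNF 1^9·2
Ȟ^0 = (6 − 5) − 0 = 1, so Ȟ^0 ≅ Z
Ȟ^1 = (15 − 10) − 5 = 0, so Ȟ^1 ≅ 0
Ȟ^2 = (10 − 0) − 10 = 0 plus torsion [2], so Ȟ^2 ≅ Z/2

Ȟ^0 ≅ Z,  Ȟ^1 ≅ 0,  Ȟ^2 ≅ Z/2


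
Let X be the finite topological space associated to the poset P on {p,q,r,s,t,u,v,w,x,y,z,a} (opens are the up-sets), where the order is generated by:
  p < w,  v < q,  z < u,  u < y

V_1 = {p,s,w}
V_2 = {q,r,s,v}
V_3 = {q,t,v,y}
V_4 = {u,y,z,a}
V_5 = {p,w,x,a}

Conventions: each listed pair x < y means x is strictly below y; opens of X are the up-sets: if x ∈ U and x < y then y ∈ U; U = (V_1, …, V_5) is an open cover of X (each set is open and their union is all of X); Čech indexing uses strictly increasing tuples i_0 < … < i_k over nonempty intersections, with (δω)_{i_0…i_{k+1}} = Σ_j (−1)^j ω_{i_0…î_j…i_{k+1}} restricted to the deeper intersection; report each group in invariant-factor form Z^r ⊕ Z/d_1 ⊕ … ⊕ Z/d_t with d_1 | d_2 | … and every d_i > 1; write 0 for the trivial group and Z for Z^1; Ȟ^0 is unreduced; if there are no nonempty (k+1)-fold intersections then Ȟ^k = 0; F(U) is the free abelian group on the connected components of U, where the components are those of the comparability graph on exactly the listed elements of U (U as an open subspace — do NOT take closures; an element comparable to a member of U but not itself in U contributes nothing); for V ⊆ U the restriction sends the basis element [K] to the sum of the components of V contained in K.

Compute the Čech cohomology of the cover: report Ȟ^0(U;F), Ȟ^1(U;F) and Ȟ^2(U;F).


Ȟ^0(U;F) ≅ Z^8; Ȟ^1(U;F) ≅ 0; Ȟ^2(U;F) ≅ 0

nonempty intersections:
  V12={s} V15={p,w} V23={q,v} V34={y} V45={a}
components per intersection:
  V1: {p,w} {s}
  V2: {q,v} {r} {s}
  V3: {q,v} {t} {y}
  V4: {u,y,z} {a}
  V5: {p,w} {x} {a}
  V12: {s}
  V15: {p,w}
  V23: {q,v}
  V34: {y}
  V45: {a}
C dims 13,5; δ0: rk 5, SNF 1^5
Ȟ^0: (13−5)−0=8 ⇒ Z^8
Ȟ^1: (5−0)−5=0 ⇒ 0
Ȟ^2: (0−0)−0=0 ⇒ 0


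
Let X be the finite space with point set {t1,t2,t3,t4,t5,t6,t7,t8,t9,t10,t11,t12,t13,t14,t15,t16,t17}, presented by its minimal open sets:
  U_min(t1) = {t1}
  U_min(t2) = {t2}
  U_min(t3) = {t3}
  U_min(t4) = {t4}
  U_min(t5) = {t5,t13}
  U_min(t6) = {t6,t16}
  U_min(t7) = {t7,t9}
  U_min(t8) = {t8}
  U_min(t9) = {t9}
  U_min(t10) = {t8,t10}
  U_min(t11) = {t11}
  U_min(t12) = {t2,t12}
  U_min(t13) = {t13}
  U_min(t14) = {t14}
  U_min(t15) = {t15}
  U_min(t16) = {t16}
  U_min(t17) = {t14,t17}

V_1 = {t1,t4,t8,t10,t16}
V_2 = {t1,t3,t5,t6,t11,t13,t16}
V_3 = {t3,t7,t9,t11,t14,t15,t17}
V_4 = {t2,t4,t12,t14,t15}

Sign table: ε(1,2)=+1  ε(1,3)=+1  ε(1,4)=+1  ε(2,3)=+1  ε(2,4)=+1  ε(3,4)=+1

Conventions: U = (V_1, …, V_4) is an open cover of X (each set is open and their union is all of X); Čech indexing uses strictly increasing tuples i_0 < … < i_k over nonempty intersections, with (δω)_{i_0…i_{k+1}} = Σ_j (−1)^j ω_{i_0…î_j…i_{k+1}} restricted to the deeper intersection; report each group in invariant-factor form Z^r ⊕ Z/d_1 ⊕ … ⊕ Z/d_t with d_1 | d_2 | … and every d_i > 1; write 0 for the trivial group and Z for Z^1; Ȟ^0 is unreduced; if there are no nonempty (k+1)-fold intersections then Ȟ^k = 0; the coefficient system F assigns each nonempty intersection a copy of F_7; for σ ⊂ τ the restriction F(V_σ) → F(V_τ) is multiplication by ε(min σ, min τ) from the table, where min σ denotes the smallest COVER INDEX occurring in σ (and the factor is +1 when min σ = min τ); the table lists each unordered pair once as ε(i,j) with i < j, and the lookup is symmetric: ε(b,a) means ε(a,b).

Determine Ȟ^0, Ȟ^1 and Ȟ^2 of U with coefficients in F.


Ȟ^0 = Z/7; Ȟ^1 = Z/7; Ȟ^2 = 0

nonempty overlaps:
  V12={t1,t16} V14={t4} V23={t3,t11} V34={t14,t15}
C dims 4,4; δ0: rk_F7 3
degree 0: 4−3−0 = 1 → Ȟ^0 ≅ Z/7
degree 1: 4−0−3 = 1 → Ȟ^1 ≅ Z/7
degree 2: 0−0−0 = 0 → Ȟ^2 ≅ 0


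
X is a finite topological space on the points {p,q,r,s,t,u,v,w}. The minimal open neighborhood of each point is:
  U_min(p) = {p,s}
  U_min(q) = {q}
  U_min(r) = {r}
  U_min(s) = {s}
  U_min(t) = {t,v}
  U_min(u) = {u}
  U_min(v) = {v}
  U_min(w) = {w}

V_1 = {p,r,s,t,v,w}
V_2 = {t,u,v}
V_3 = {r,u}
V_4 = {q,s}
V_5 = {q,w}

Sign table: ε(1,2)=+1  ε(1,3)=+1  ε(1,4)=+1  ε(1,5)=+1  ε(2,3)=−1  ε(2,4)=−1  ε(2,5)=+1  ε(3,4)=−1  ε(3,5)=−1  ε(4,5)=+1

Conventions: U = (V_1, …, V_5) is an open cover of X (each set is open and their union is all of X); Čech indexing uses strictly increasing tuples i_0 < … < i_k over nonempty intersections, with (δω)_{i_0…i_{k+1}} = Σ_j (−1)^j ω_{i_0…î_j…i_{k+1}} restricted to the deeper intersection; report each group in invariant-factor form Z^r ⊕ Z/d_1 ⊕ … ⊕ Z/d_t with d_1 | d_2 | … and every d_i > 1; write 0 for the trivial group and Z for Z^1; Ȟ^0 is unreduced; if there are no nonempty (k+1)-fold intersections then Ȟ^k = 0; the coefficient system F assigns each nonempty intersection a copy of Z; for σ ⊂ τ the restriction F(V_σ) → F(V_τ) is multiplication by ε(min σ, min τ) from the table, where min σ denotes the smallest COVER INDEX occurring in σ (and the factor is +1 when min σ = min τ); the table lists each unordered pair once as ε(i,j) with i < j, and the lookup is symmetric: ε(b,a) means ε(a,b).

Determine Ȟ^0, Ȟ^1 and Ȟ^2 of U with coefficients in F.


Ȟ^0(U;F) ≅ 0; Ȟ^1(U;F) ≅ Z ⊕ Z/2; Ȟ^2(U;F) ≅ 0

nerve simplices:
  V12={t,v} V13={r} V14={s} V15={w} V23={u} V45={q}
C dims 5,6; δ0: rk 5, SNF 1^4·2
degree 0: 5−5−0 = 0 → Ȟ^0 ≅ 0
degree 1: 6−0−5 = 1 plus torsion [2] → Ȟ^1 ≅ Z ⊕ Z/2
degree 2: 0−0−0 = 0 → Ȟ^2 ≅ 0


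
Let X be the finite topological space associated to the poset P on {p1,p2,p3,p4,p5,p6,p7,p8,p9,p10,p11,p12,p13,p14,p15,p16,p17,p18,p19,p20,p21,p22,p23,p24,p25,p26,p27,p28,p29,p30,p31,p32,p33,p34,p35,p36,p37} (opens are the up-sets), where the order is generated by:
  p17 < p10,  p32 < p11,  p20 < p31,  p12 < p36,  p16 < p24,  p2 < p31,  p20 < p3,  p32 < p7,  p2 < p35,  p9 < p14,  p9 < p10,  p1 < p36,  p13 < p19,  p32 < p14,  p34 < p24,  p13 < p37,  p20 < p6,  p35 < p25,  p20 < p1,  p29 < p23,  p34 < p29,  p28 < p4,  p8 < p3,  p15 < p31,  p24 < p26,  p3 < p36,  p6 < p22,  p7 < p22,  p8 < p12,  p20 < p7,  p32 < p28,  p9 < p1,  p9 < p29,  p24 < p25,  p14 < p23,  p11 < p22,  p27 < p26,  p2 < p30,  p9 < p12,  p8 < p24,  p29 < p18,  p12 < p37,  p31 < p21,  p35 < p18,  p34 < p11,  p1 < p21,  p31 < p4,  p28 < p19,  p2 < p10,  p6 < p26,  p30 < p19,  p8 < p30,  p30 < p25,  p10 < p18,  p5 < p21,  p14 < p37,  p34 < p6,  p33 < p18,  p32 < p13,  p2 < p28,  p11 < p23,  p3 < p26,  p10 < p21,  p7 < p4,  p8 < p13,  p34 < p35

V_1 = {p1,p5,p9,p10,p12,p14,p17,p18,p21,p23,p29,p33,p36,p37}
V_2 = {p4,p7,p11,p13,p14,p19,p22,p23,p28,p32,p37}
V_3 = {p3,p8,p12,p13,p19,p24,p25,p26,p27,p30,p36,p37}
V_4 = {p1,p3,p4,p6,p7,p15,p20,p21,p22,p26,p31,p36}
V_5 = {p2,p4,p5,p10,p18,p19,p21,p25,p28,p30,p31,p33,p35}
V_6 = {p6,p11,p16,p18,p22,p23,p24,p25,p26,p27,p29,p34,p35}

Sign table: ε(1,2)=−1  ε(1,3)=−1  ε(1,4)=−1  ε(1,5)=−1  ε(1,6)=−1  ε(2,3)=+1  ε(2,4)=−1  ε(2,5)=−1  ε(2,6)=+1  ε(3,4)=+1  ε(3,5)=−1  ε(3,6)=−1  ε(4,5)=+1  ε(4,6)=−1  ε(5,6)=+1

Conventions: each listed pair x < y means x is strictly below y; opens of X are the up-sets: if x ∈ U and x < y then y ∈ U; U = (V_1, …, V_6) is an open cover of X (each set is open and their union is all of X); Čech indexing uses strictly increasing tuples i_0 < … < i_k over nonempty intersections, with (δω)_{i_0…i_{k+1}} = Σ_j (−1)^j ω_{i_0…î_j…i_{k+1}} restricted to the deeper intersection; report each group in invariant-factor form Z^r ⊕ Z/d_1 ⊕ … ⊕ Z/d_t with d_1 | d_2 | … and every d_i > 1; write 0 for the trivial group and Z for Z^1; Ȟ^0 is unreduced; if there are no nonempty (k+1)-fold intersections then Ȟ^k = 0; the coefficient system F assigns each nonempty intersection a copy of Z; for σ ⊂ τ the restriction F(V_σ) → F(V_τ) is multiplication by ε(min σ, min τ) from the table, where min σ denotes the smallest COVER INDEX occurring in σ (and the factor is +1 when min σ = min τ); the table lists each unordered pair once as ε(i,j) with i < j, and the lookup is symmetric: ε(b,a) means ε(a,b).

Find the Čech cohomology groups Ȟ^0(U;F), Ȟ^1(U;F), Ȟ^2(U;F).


Ȟ^0 = 0, Ȟ^1 = Z/2 and Ȟ^2 = Z

nonempty intersections:
  V12={p14,p23,p37} V13={p12,p36,p37} V14={p1,p21,p36} V15={p5,p10,p18,p21,p33} V16={p18,p23,p29} V23={p13,p19,p37} V24={p4,p7,p22} V25={p4,p19,p28} V26={p11,p22,p23} V34={p3,p26,p36} V35={p19,p25,p30} V36={p24,p25,p26,p27} V45={p4,p21,p31} V46={p6,p22,p26} V56={p18,p25,p35}
  V123={p37} V126={p23} V134={p36} V145={p21} V156={p18} V235={p19} V245={p4} V246={p22} V346={p26} V356={p25}
C dims 6,15,10; δ0: rk 6, SNF 1^5·2; δ1: rk 9, SNF 1^9
Ȟ^0: (6−6)−0=0 ⇒ 0
Ȟ^1: (15−9)−6=0 plus torsion [2] ⇒ Z/2
Ȟ^2: (10−0)−9=1 ⇒ Z
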